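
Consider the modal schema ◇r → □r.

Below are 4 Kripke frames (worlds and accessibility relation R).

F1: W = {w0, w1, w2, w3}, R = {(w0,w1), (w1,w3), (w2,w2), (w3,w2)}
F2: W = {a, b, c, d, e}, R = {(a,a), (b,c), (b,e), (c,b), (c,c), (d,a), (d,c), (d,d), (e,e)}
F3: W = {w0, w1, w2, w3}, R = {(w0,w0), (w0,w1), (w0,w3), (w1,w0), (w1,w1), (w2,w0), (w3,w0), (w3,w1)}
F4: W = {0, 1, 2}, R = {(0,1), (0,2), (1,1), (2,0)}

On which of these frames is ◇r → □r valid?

Frame correspondent (Sahlqvist): ∀x ∀y ∀z (Rxy ∧ Rxz → y = z) — i.e. partial functionality.
F1: condition met.
F2: fails — b sees both c and e.
F3: fails — w0 sees both w0 and w1.
F4: fails — 0 sees both 1 and 2.
Valid on: F1.

F1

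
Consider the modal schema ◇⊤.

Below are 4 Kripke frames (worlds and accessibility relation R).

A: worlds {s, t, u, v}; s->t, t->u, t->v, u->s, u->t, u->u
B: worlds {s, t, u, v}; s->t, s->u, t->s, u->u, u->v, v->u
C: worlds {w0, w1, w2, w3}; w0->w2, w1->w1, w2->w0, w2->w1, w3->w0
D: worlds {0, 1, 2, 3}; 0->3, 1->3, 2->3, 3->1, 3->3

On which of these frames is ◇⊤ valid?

B, C, D

The schema corresponds to seriality: ∀x ∃y Rxy.
A: fails — world v has no successor.
B: condition met.
C: condition met.
D: condition met.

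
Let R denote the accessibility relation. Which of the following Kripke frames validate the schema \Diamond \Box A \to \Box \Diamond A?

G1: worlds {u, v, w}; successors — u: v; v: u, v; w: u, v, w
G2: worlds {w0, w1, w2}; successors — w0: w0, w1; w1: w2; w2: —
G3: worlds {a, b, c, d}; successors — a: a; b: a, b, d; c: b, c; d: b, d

G1

This is the axiom for convergence; its first-order frame correspondent is \forall x \forall y \forall z (Rxy \wedge Rxz \to \exists w (Ryw \wedge Rzw)).
G1: condition met.
G2: fails — Rw0w1 and Rw0w0 but w1 and w0 have no common successor.
G3: fails — Rba and Rbd but a and d have no common successor.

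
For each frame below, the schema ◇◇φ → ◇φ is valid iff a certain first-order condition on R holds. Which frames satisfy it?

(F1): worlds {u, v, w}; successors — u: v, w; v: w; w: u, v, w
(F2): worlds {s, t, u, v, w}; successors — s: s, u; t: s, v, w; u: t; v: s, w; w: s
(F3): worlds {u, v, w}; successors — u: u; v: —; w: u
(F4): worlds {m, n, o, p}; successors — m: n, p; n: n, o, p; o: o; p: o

Frame correspondent (Sahlqvist): ∀x ∀y ∀z (Rxy ∧ Ryz → Rxz) — i.e. transitivity.
(F1): fails — Ruw and Rwu but not Ruu.
(F2): fails — Rut and Rtv but not Ruv.
(F3): condition met.
(F4): fails — Rmn and Rno but not Rmo.
Valid on: (F3).

(F3)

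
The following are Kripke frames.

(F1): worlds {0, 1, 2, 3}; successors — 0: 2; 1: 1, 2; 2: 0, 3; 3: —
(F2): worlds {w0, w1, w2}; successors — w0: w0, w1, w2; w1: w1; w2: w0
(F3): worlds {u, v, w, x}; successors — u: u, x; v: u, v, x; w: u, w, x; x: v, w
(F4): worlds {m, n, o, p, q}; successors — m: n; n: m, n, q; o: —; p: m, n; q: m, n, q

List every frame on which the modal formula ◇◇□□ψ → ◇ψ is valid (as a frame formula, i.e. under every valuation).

This is the axiom for a generalized confluence (Geach) condition; its first-order frame correspondent is ∀x ∀y (xR²y → ∃w (yR²w ∧ xRw)).
(F1): fails — 0R²0 but no w with 0R²w and 0Rw.
(F2): fails — w2R²w1 but no w with w1R²w and w2Rw.
(F3): condition met.
(F4): condition met.

(F3), (F4)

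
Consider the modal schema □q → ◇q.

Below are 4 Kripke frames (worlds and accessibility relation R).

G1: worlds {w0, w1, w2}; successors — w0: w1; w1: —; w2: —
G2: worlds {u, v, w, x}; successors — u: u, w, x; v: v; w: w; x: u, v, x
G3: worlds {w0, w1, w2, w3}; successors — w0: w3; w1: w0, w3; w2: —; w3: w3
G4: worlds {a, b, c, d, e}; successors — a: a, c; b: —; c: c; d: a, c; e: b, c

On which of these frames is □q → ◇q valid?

G2

The schema corresponds to seriality: ∀x ∃y Rxy.
G1: fails — world w1 has no successor.
G2: condition met.
G3: fails — world w2 has no successor.
G4: fails — world b has no successor.
Valid on: G2.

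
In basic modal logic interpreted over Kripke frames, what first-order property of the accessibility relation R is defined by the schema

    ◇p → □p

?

Suppose ◇p→□p is valid. Take Rxy, Rxz and set V(p)={y}. Then ◇p at x, so □p at x, so p at z, i.e. z=y.

Partial functionality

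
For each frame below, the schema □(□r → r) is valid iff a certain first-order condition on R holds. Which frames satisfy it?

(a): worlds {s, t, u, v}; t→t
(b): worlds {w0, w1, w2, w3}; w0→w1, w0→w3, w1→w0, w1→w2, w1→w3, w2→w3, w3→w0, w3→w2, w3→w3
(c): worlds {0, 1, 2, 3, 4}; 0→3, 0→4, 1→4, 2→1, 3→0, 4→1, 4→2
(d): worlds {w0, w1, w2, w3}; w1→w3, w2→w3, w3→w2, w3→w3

This is the axiom for shift-reflexivity; its first-order frame correspondent is ∀x ∀y (Rxy → Ryy).
(a): ✓.
(b): fails — Rw1w2 but not Rw2w2.
(c): fails — R04 but not R44.
(d): fails — Rw3w2 but not Rw2w2.

(a)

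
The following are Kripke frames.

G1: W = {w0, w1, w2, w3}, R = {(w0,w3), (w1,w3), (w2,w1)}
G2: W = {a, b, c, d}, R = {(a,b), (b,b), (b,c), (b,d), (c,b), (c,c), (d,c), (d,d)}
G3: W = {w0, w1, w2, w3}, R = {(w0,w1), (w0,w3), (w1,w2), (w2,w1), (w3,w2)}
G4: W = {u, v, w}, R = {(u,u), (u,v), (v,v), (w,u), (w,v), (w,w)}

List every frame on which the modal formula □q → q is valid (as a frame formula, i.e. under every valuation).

G4

This is the axiom for reflexivity; its first-order frame correspondent is ∀x Rxx.
G1: fails — world w0 does not see itself.
G2: fails — world a does not see itself.
G3: fails — world w0 does not see itself.
G4: condition met.
Valid on: G4.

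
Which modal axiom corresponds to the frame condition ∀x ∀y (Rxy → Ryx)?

This is symmetry; the standard corresponding axiom is B: ψ → □◇ψ.

ψ → □◇ψ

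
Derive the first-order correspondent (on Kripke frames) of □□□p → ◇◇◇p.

∀x ∃w (xR³w ∧ xR³w)

This is a Sahlqvist (Geach-type) schema ◇^0□^3p → □^0◇^3p.
First-order correspondent: ∀x ∃w (xR³w ∧ xR³w).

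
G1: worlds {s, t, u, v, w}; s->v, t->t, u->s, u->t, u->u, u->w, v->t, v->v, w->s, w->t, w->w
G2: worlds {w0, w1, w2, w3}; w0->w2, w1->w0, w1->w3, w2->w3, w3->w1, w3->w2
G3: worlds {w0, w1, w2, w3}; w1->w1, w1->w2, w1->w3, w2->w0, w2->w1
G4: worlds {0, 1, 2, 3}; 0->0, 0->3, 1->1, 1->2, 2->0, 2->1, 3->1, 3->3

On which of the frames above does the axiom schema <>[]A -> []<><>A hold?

This is the axiom for a generalized confluence (Geach) condition; its first-order frame correspondent is forall x forall y forall z ((xRy & xRz) -> exists w (yRw & z R^2 w)).
G1: fails — uRs, uRt but no w* with sRw* and tR²w*.
G2: fails — w0Rw2, w0Rw2 but no w with w2Rw and w2R²w.
G3: fails — w1Rw1, w1Rw3 but no w with w1Rw and w3R²w.
G4: holds.

G4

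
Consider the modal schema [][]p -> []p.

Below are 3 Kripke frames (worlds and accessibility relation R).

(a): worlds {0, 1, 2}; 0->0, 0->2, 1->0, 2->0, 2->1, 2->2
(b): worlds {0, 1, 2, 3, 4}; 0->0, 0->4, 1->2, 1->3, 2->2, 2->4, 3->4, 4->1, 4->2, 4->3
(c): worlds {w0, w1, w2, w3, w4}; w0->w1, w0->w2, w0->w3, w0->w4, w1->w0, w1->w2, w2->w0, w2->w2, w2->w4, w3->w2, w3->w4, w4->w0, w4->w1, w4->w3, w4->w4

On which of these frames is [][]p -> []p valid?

(a), (c)

Frame correspondent (Sahlqvist): forall x forall y (Rxy -> exists z (Rxz & Rzy)) — i.e. density.
(a): ✓.
(b): fails — R34 but no z with R3z and Rz4.
(c): ✓.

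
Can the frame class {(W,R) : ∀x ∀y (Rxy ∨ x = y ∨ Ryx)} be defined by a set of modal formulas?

Any modally definable frame class is closed under disjoint unions.
Take 2 disjoint single-world reflexive frames: each is trivially connected, but their disjoint union has 2 worlds with no edge between distinct components, so it is not connected.
So the class is not modally definable.

Not definable by any modal formula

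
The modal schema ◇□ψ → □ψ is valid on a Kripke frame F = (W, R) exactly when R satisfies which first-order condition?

the Euclidean property: ∀x ∀y ∀z (Rxy ∧ Rxz → Ryz)

This is a form of the 5 axiom.
It corresponds to the Euclidean property: ∀x ∀y ∀z (Rxy ∧ Rxz → Ryz).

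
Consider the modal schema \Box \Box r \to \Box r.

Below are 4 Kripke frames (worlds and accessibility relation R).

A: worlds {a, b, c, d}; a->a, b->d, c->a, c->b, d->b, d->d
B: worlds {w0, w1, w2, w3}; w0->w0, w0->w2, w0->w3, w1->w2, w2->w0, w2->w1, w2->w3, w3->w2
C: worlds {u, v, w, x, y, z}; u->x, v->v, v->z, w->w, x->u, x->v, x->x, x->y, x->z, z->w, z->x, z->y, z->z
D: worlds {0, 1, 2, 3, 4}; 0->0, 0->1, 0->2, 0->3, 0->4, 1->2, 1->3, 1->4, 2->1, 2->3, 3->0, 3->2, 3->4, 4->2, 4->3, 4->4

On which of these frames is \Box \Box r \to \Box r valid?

The schema corresponds to density: \forall x \forall y (Rxy \to \exists z (Rxz \wedge Rzy)).
A: fails — Rcb but no z with Rcz and Rzb.
B: fails — Rw1w2 but no z with Rw1z and Rzw2.
C: ✓.
D: fails — R21 but no z with R2z and Rz1.

C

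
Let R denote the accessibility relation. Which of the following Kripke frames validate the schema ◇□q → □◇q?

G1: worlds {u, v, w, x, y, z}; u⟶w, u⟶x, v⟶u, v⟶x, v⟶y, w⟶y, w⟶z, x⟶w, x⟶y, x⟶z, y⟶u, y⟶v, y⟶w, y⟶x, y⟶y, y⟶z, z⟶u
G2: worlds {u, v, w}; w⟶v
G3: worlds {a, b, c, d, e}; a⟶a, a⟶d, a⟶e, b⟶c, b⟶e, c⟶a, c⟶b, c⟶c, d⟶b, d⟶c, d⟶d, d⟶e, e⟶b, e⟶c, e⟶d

This is the axiom for convergence; its first-order frame correspondent is ∀x ∀y ∀z (Rxy ∧ Rxz → ∃w (Ryw ∧ Rzw)).
G1: fails — Rxw and Rxz but w and z have no common successor.
G2: fails — Rwv and Rwv but v and v have no common successor.
G3: holds.

G3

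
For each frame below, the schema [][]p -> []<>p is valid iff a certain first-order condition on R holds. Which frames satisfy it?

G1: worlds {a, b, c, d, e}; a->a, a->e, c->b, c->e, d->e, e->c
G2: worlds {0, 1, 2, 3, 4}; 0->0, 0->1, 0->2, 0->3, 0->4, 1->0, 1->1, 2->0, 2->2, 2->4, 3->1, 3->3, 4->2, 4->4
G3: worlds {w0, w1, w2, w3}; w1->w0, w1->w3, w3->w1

G2

This is the axiom for a generalized confluence (Geach) condition; its first-order frame correspondent is forall x forall z (xRz -> exists w (x R^2 w & zRw)).
G1: fails — cRb but no w with cR²w and bRw.
G2: condition met.
G3: fails — w1Rw0 but no w with w1R²w and w0Rw.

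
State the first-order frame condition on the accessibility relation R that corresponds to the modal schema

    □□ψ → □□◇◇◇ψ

This is a Sahlqvist (Geach-type) schema ◇^0□^2ψ → □^2◇^3ψ.
Minimal-valuation argument: fix x; take any y with xR^0y and any z with xR^2z. Set V(ψ) to the set of worlds R-reachable from y in exactly 2 steps. Then □^2ψ holds at y, so the antecedent holds at x; validity forces ◇^3ψ at z, giving a w with zR^3w and yR^2w.
First-order correspondent: ∀x ∀z (xR²z → ∃w (xR²w ∧ zR³w)).

∀x ∀z (xR²z → ∃w (xR²w ∧ zR³w))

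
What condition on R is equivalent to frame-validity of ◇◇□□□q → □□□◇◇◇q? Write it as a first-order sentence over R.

This is a Sahlqvist (Geach-type) schema ◇^2□^3q → □^3◇^3q.
Minimal-valuation argument: fix x; take any y with xR^2y and any z with xR^3z. Set V(q) to the set of worlds R-reachable from y in exactly 3 steps. Then □^3q holds at y, so the antecedent holds at x; validity forces ◇^3q at z, giving a w with zR^3w and yR^3w.
First-order correspondent: ∀x ∀y ∀z ((xR²y ∧ xR³z) → ∃w (yR³w ∧ zR³w)).

∀x ∀y ∀z ((xR²y ∧ xR³z) → ∃w (yR³w ∧ zR³w))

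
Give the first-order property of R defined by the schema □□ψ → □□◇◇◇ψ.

∀x ∀z (xR²z → ∃w (xR²w ∧ zR³w))

This is a Sahlqvist (Geach-type) schema ◇^0□^2ψ → □^2◇^3ψ.
Minimal-valuation argument: fix x; take any y with xR^0y and any z with xR^2z. Set V(ψ) to the set of worlds R-reachable from y in exactly 2 steps. Then □^2ψ holds at y, so the antecedent holds at x; validity forces ◇^3ψ at z, giving a w with zR^3w and yR^2w.
First-order correspondent: ∀x ∀z (xR²z → ∃w (xR²w ∧ zR³w)).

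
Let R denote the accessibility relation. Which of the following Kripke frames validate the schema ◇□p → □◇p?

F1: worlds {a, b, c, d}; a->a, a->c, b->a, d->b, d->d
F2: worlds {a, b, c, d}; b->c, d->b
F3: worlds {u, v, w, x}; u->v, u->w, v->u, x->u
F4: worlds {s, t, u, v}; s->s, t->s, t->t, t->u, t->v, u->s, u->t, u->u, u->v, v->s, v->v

Frame correspondent (Sahlqvist): ∀x ∀y ∀z (Rxy ∧ Rxz → ∃w (Ryw ∧ Rzw)) — i.e. convergence.
F1: fails — Raa and Rac but a and c have no common successor.
F2: fails — Rbc and Rbc but c and c have no common successor.
F3: fails — Ruv and Ruw but v and w have no common successor.
F4: ✓.
Valid on: F4.

F4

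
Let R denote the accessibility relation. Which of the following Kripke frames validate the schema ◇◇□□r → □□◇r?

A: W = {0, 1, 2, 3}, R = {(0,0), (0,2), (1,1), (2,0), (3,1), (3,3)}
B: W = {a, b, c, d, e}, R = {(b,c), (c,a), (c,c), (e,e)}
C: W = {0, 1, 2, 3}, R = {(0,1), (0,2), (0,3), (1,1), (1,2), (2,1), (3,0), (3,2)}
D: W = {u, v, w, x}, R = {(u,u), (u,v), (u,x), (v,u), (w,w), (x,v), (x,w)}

This is the axiom for a generalized confluence (Geach) condition; its first-order frame correspondent is ∀x ∀y ∀z ((xR²y ∧ xR²z) → ∃w (yR²w ∧ zRw)).
A: satisfies the condition.
B: fails — bR²a, bR²a but no w with aR²w and aRw.
C: satisfies the condition.
D: fails — uR²v, uR²w but no t with vR²t and wRt.

A, C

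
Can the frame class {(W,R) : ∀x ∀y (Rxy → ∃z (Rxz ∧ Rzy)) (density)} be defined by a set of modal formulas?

Yes, by □□q → □q

The condition is density. A defining modal formula is □□q → □q.
Suppose □□q→□q is valid. Take Rxy and set V(q)={w : xR²w}. Then □□q at x, so □q at x, so q at y, i.e. ∃z(Rxz∧Rzy).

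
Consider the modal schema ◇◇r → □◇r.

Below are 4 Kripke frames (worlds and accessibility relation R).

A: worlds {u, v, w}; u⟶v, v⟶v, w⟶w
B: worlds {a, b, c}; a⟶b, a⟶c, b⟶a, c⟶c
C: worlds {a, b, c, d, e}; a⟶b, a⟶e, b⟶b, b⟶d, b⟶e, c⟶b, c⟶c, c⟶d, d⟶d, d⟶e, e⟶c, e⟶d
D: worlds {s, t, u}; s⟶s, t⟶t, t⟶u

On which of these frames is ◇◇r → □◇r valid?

A

The schema corresponds to a generalized confluence (Geach) condition: ∀x ∀y ∀z ((xR²y ∧ xRz) → ∃w (y = w ∧ zRw)).
A: satisfies the condition.
B: fails — aR²a, aRc but no w with a=w and cRw.
C: fails — aR²b, aRe but no w with b=w and eRw.
D: fails — tR²t, tRu but no w with t=w and uRw.
Valid on: A.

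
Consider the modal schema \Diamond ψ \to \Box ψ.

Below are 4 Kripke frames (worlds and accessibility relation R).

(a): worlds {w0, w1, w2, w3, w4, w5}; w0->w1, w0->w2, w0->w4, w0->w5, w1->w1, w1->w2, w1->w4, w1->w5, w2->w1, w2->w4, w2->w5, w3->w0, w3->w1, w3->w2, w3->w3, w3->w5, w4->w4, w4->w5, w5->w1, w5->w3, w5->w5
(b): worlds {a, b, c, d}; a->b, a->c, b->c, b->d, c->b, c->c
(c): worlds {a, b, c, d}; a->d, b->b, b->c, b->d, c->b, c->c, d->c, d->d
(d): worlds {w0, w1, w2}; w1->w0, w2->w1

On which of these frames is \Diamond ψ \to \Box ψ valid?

(d)

This is the axiom for partial functionality; its first-order frame correspondent is \forall x \forall y \forall z (Rxy \wedge Rxz \to y = z).
(a): fails — w0 sees both w1 and w2.
(b): fails — a sees both b and c.
(c): fails — b sees both b and c.
(d): condition met.
Valid on: (d).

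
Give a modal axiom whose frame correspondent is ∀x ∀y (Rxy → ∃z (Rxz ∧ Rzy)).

The condition is density. The C4 schema □□ψ → □ψ defines it.

□□ψ → □ψ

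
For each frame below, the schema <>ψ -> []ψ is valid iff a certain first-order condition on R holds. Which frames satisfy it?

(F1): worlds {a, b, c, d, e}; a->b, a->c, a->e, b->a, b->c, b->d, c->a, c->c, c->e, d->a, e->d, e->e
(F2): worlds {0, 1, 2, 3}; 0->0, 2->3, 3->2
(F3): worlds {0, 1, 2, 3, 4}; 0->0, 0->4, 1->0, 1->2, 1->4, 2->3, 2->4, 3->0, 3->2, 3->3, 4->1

This is the axiom for partial functionality; its first-order frame correspondent is forall x forall y forall z (Rxy & Rxz -> y = z).
(F1): fails — a sees both b and c.
(F2): satisfies the condition.
(F3): fails — 0 sees both 0 and 4.
Valid on: (F2).

(F2)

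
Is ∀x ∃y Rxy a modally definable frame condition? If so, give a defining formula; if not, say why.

This is a Sahlqvist condition; the D axiom □r → ◇r defines it.
Suppose □r→◇r is valid. At any x set V(r)=W. Then □r at x, so ◇r at x, so x has a successor.

Definable; □r → ◇r defines it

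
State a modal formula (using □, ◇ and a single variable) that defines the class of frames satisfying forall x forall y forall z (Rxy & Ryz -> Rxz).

□p → □□p

This is transitivity; the standard corresponding axiom is 4: □p → □□p.
Suppose □p→□□p is valid. Take Rxy, Ryz and set V(p)={w : Rxw}. Then □p at x, so □□p at x, so □p at y, so p at z, i.e. Rxz.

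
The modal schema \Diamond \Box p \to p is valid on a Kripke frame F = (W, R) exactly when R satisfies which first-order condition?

symmetry

Equivalently (dual form): p → □◇p.
Suppose p→□◇p is valid. Take Rxy and set V(p)={x}. Then p at x, so □◇p at x, so ◇p at y, so some z with Ryz has p; z=x, i.e. Ryx.
The converse is a direct semantic check.
So the correspondent is symmetry.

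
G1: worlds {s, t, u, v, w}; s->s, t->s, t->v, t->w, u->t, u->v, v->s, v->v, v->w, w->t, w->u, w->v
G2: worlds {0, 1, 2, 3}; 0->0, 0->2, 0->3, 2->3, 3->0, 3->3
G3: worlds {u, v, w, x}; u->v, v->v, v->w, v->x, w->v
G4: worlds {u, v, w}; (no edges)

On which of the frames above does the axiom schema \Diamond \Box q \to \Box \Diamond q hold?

This is the axiom for convergence; its first-order frame correspondent is \forall x \forall y \forall z (Rxy \wedge Rxz \to \exists w (Ryw \wedge Rzw)).
G1: fails — Rts and Rtw but s and w have no common successor.
G2: ✓.
G3: fails — Rvv and Rvx but v and x have no common successor.
G4: ✓.
Valid on: G2, G4.

G2, G4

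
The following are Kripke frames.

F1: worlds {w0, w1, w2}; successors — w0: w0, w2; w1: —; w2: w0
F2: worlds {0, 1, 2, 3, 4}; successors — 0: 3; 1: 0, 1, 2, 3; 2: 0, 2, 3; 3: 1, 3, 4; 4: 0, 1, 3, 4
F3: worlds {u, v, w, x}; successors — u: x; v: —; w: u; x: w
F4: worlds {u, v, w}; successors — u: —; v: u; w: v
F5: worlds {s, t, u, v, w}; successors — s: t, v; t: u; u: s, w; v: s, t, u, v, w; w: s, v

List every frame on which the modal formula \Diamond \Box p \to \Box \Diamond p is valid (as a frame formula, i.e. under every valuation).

This is the axiom for convergence; its first-order frame correspondent is \forall x \forall y \forall z (Rxy \wedge Rxz \to \exists w (Ryw \wedge Rzw)).
F1: condition met.
F2: condition met.
F3: condition met.
F4: fails — Rvu and Rvu but u and u have no common successor.
F5: fails — Rvw and Rvt but w and t have no common successor.
Valid on: F1, F2, F3.

F1, F2, F3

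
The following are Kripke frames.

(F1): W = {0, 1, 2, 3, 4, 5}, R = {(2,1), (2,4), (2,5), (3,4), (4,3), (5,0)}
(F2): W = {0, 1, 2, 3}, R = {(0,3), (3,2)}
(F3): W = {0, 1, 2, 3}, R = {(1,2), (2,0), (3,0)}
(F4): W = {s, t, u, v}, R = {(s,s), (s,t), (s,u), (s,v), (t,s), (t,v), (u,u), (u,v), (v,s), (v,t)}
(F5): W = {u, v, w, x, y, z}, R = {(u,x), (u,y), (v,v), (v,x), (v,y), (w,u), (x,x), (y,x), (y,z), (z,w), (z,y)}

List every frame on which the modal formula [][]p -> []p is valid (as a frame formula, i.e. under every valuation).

This is the axiom for density; its first-order frame correspondent is forall x forall y (Rxy -> exists z (Rxz & Rzy)).
(F1): fails — R34 but no z with R3z and Rz4.
(F2): fails — R32 but no z with R3z and Rz2.
(F3): fails — R12 but no z with R1z and Rz2.
(F4): satisfies the condition.
(F5): fails — Rwu but no t with Rwt and Rtu.

(F4)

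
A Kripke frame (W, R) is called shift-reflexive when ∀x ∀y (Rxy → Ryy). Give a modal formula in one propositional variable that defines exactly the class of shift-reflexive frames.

□(□p → p)

This is shift-reflexivity; the standard corresponding axiom is T□: □(□p → p).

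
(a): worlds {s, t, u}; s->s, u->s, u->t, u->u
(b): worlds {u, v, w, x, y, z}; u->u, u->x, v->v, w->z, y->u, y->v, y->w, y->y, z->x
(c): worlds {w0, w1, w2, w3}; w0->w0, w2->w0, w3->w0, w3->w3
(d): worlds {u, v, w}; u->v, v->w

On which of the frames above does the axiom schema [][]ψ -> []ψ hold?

The schema corresponds to density: forall x forall y (Rxy -> exists z (Rxz & Rzy)).
(a): holds.
(b): fails — Rzx but no t with Rzt and Rtx.
(c): holds.
(d): fails — Ruv but no z with Ruz and Rzv.
Valid on: (a), (c).

(a), (c)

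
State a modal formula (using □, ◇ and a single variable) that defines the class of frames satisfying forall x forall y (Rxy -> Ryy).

□(□p → p)

This is shift-reflexivity; the standard corresponding axiom is T□: □(□p → p).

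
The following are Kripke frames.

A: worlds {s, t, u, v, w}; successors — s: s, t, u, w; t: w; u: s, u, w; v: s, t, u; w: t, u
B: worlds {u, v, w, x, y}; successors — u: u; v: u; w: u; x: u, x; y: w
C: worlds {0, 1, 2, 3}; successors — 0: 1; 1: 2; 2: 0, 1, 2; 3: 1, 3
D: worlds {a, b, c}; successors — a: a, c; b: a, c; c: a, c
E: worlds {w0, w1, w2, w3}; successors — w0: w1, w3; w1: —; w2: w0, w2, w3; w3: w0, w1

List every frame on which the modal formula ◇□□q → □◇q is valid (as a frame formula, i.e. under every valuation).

B, D

The schema corresponds to a generalized confluence (Geach) condition: ∀x ∀y ∀z ((xRy ∧ xRz) → ∃w (yR²w ∧ zRw)).
A: fails — sRt, sRt but no w* with tR²w* and tRw*.
B: satisfies the condition.
C: fails — 2R0, 2R0 but no w with 0R²w and 0Rw.
D: satisfies the condition.
E: fails — w0Rw1, w0Rw1 but no w with w1R²w and w1Rw.
Valid on: B, D.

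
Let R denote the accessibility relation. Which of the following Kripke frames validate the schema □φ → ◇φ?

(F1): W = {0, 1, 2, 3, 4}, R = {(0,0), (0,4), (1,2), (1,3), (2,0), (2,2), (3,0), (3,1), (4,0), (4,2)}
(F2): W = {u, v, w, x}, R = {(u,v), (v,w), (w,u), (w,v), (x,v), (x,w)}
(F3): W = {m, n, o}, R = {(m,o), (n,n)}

This is the axiom for seriality; its first-order frame correspondent is ∀x ∃y Rxy.
(F1): satisfies the condition.
(F2): satisfies the condition.
(F3): fails — world o has no successor.

(F1), (F2)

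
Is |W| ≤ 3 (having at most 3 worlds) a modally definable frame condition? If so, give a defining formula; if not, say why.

Any modally definable frame class is closed under disjoint unions.
Any modal formula valid on each of 4 disjoint one-world frames is valid on their disjoint union (validity is preserved under disjoint unions). Each one-world frame has |W|=1≤3, but the union has |W|=4.
So the class is not modally definable.

No — not modally definable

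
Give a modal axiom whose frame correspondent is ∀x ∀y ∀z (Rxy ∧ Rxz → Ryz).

A defining formula is ◇p → □◇p (the 5 axiom).
Suppose ◇p→□◇p is valid. Take Rxy, Rxz and set V(p)={y}. Then ◇p at x, so □◇p at x, so ◇p at z, so some w with Rzw has p; w=y, i.e. Rzy. By symmetry of the argument, Ryz.

◇p → □◇p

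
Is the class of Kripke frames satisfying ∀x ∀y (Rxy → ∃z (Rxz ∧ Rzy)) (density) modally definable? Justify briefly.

Yes, by □□q → □q

This is a Sahlqvist condition; the C4 axiom □□q → □q defines it.
Suppose □□q→□q is valid. Take Rxy and set V(q)={w : xR²w}. Then □□q at x, so □q at x, so q at y, i.e. ∃z(Rxz∧Rzy).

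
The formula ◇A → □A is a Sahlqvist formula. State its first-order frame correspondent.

Suppose ◇A→□A is valid. Take Rxy, Rxz and set V(A)={y}. Then ◇A at x, so □A at x, so A at z, i.e. z=y.

partial functionality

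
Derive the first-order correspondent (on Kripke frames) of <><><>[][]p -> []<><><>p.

forall x forall y forall z ((x R^3 y & xRz) -> exists w (y R^2 w & z R^3 w))

This is a Sahlqvist (Geach-type) schema ◇^3□^2p → □^1◇^3p.
Minimal-valuation argument: fix x; take any y with xR^3y and any z with xR^1z. Set V(p) to the set of worlds R-reachable from y in exactly 2 steps. Then □^2p holds at y, so the antecedent holds at x; validity forces ◇^3p at z, giving a w with zR^3w and yR^2w.
First-order correspondent: forall x forall y forall z ((x R^3 y & xRz) -> exists w (y R^2 w & z R^3 w)).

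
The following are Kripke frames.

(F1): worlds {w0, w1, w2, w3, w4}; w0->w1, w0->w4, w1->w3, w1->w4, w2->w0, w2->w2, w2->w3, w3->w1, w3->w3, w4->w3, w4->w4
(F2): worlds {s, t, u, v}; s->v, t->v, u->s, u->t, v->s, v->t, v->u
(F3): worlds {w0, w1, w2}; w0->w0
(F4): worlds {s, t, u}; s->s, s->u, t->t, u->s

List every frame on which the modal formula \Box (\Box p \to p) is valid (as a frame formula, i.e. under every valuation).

(F3)

Frame correspondent (Sahlqvist): \forall x \forall y (Rxy \to Ryy) — i.e. shift-reflexivity.
(F1): fails — Rw3w1 but not Rw1w1.
(F2): fails — Rtv but not Rvv.
(F3): ✓.
(F4): fails — Rsu but not Ruu.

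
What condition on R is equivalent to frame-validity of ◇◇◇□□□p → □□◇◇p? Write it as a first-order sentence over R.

This is a Sahlqvist (Geach-type) schema ◇^3□^3p → □^2◇^2p.
Minimal-valuation argument: fix x; take any y with xR^3y and any z with xR^2z. Set V(p) to the set of worlds R-reachable from y in exactly 3 steps. Then □^3p holds at y, so the antecedent holds at x; validity forces ◇^2p at z, giving a w with zR^2w and yR^3w.
First-order correspondent: ∀x ∀y ∀z ((xR³y ∧ xR²z) → ∃w (yR³w ∧ zR²w)).

∀x ∀y ∀z ((xR³y ∧ xR²z) → ∃w (yR³w ∧ zR²w))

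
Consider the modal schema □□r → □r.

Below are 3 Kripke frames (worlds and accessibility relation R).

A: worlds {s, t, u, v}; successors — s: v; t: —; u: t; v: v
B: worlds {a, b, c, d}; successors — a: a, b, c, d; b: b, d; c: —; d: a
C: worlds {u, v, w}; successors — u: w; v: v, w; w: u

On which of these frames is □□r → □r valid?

Frame correspondent (Sahlqvist): ∀x ∀y (Rxy → ∃z (Rxz ∧ Rzy)) — i.e. density.
A: fails — Rut but no z with Ruz and Rzt.
B: ✓.
C: fails — Rwu but no z with Rwz and Rzu.
Valid on: B.

B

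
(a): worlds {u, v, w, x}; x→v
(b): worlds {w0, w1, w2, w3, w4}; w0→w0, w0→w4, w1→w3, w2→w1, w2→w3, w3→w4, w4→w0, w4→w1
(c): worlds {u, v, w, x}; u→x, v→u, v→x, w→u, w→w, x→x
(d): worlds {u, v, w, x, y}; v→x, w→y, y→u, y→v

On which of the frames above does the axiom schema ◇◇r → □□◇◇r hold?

The schema corresponds to a generalized confluence (Geach) condition: ∀x ∀y ∀z ((xR²y ∧ xR²z) → ∃w (y = w ∧ zR²w)).
(a): holds.
(b): fails — w0R²w0, w0R²w1 but no w with w0=w and w1R²w.
(c): fails — wR²u, wR²u but no t with u=t and uR²t.
(d): fails — wR²u, wR²u but no t with u=t and uR²t.

(a)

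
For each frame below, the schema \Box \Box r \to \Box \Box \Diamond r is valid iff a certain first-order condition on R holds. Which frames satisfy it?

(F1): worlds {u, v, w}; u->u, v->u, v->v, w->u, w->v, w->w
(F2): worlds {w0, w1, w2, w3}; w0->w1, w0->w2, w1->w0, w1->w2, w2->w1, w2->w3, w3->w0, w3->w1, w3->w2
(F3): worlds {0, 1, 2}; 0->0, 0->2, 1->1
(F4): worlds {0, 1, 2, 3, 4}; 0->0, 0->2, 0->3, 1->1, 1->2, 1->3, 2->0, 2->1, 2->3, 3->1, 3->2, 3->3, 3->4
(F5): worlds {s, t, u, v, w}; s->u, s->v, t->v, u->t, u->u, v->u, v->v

(F1), (F2), (F5)

The schema corresponds to a generalized confluence (Geach) condition: \forall x \forall z (x R^2 z \to \exists w (x R^2 w \wedge zRw)).
(F1): ✓.
(F2): ✓.
(F3): fails — 0R²2 but no w with 0R²w and 2Rw.
(F4): fails — 0R²4 but no w with 0R²w and 4Rw.
(F5): ✓.
Valid on: (F1), (F2), (F5).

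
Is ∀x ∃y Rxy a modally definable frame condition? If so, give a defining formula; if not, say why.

The condition is seriality. A defining modal formula is □q → ◇q.

Yes — defined by □q → ◇q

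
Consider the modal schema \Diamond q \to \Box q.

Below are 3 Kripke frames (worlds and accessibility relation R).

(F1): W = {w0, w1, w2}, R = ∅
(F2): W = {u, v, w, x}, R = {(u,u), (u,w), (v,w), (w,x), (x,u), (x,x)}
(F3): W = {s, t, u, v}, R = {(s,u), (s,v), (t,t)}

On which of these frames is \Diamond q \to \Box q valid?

(F1)

The schema corresponds to partial functionality: \forall x \forall y \forall z (Rxy \wedge Rxz \to y = z).
(F1): satisfies the condition.
(F2): fails — u sees both u and w.
(F3): fails — s sees both u and v.
Valid on: (F1).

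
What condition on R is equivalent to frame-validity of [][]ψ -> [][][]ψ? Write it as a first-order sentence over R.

This is a Sahlqvist (Geach-type) schema ◇^0□^2ψ → □^3◇^0ψ.
Minimal-valuation argument: fix x; take any y with xR^0y and any z with xR^3z. Set V(ψ) to the set of worlds R-reachable from y in exactly 2 steps. Then □^2ψ holds at y, so the antecedent holds at x; validity forces ◇^0ψ at z, giving a w with zR^0w and yR^2w.
First-order correspondent: forall x forall z (x R^3 z -> exists w (x R^2 w & z = w)).

forall x forall z (x R^3 z -> exists w (x R^2 w & z = w))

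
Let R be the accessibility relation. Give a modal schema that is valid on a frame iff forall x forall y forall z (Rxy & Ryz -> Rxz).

□s → □□s

A defining formula is □s → □□s (the 4 axiom).
Suppose □s→□□s is valid. Take Rxy, Ryz and set V(s)={w : Rxw}. Then □s at x, so □□s at x, so □s at y, so s at z, i.e. Rxz.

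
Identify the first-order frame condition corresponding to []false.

□⊥ is valid iff no world has any successor (otherwise □⊥ fails at any world with one).

emptiness of R: forall x forall y ~Rxy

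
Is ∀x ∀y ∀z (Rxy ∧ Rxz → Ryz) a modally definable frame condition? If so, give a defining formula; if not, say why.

Yes — defined by ◇r → □◇r

The condition is the Euclidean property. A defining modal formula is ◇r → □◇r.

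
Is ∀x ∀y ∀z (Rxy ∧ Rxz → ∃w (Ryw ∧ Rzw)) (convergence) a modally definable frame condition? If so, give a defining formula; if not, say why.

Yes: it is convergence, defined by the .2 schema ◇□q → □◇q.
Suppose ◇□q→□◇q is valid. Take Rxy, Rxz and set V(q)={w : Ryw}. Then □q at y so ◇□q at x, so □◇q at x, so ◇q at z, giving w with Rzw and Ryw.

Yes — defined by ◇□q → □◇q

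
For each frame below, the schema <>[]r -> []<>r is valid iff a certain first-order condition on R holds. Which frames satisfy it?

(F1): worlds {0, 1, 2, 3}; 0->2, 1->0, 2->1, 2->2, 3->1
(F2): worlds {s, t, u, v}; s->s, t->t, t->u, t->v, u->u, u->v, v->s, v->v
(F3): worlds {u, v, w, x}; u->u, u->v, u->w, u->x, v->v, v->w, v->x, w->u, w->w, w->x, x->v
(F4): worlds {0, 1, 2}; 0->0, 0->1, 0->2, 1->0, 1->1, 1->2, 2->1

(F2), (F4)

This is the axiom for convergence; its first-order frame correspondent is forall x forall y forall z (Rxy & Rxz -> exists w (Ryw & Rzw)).
(F1): fails — R22 and R21 but 2 and 1 have no common successor.
(F2): condition met.
(F3): fails — Ruw and Rux but w and x have no common successor.
(F4): condition met.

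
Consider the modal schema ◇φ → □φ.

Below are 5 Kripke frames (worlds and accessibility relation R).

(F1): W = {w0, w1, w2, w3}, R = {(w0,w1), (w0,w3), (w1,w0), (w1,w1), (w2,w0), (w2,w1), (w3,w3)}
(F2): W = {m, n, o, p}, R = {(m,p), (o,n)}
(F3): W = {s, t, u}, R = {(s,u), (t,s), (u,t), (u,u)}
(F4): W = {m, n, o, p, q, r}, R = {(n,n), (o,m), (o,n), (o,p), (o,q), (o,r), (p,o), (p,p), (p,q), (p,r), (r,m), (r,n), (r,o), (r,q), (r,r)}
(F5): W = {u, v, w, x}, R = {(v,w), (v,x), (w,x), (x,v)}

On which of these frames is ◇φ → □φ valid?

(F2)

This is the axiom for partial functionality; its first-order frame correspondent is ∀x ∀y ∀z (Rxy ∧ Rxz → y = z).
(F1): fails — w0 sees both w1 and w3.
(F2): holds.
(F3): fails — u sees both t and u.
(F4): fails — o sees both m and n.
(F5): fails — v sees both w and x.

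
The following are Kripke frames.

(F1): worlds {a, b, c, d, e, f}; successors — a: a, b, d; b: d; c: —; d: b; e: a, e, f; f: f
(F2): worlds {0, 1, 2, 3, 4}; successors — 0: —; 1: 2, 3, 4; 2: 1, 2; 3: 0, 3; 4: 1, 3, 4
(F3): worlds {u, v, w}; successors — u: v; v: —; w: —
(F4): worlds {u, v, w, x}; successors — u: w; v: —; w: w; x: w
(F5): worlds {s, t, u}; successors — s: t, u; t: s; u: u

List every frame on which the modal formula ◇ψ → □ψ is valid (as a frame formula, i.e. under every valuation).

(F3), (F4)

This is the axiom for partial functionality; its first-order frame correspondent is ∀x ∀y ∀z (Rxy ∧ Rxz → y = z).
(F1): fails — a sees both a and b.
(F2): fails — 1 sees both 2 and 3.
(F3): ✓.
(F4): ✓.
(F5): fails — s sees both t and u.
Valid on: (F3), (F4).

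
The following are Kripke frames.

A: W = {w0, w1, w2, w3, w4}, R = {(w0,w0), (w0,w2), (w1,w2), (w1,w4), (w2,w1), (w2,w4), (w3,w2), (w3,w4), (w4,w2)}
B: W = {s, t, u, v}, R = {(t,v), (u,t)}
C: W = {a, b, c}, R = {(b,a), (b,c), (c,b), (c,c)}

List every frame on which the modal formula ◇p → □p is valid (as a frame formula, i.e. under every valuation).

This is the axiom for partial functionality; its first-order frame correspondent is ∀x ∀y ∀z (Rxy ∧ Rxz → y = z).
A: fails — w0 sees both w0 and w2.
B: ✓.
C: fails — b sees both a and c.

B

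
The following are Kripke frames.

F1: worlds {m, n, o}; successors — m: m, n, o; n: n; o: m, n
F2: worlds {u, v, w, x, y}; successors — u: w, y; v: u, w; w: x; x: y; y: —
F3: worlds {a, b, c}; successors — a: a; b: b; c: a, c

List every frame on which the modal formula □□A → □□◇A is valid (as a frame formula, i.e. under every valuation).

This is the axiom for a generalized confluence (Geach) condition; its first-order frame correspondent is ∀x ∀z (xR²z → ∃w (xR²w ∧ zRw)).
F1: satisfies the condition.
F2: fails — uR²x but no t with uR²t and xRt.
F3: satisfies the condition.
Valid on: F1, F3.

F1, F3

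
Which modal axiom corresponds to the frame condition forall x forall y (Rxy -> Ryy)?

□(□s → s)

This is shift-reflexivity; the standard corresponding axiom is T□: □(□s → s).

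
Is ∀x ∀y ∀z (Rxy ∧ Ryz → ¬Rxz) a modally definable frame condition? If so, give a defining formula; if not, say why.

Not definable by any modal formula

Any modally definable frame class is closed under surjective bounded morphisms.
The 5-cycle (worlds w0,w1,w2,w3,w4 with w0→w1→w2→w3→w4→w0) is intransitive. Mapping every world to a single reflexive point • is a surjective bounded morphism; the reflexive point is not intransitive (R••∧R•• but R••).
Hence intransitivity is not modally definable.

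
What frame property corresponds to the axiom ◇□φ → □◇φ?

convergence: ∀x ∀y ∀z (Rxy ∧ Rxz → ∃w (Ryw ∧ Rzw))

Suppose ◇□φ→□◇φ is valid. Take Rxy, Rxz and set V(φ)={w : Ryw}. Then □φ at y so ◇□φ at x, so □◇φ at x, so ◇φ at z, giving w with Rzw and Ryw.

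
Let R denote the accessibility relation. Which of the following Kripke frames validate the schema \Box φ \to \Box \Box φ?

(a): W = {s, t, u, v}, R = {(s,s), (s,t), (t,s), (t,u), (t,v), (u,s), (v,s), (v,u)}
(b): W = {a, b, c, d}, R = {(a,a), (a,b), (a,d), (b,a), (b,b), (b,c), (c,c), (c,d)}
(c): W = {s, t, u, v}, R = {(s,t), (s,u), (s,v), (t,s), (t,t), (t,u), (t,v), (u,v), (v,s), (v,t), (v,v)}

This is the axiom for transitivity; its first-order frame correspondent is \forall x \forall y \forall z (Rxy \wedge Ryz \to Rxz).
(a): fails — Rus and Rst but not Rut.
(b): fails — Rbc and Rcd but not Rbd.
(c): fails — Ruv and Rvt but not Rut.
Valid on no frame.

none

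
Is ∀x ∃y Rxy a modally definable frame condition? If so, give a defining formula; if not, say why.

The condition is seriality. A defining modal formula is □q → ◇q.
Suppose □q→◇q is valid. At any x set V(q)=W. Then □q at x, so ◇q at x, so x has a successor.

Definable; □q → ◇q defines it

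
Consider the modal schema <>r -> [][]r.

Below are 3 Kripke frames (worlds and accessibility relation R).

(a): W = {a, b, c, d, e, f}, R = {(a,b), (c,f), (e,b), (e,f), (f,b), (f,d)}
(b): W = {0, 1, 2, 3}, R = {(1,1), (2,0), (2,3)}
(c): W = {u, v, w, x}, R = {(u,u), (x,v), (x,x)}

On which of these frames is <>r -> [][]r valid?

(b)

Frame correspondent (Sahlqvist): forall x forall y forall z ((xRy & x R^2 z) -> exists w (y = w & z = w)) — i.e. a generalized confluence (Geach) condition.
(a): fails — cRf, cR²b but f ≠ b.
(b): holds.
(c): fails — xRv, xR²x but v ≠ x.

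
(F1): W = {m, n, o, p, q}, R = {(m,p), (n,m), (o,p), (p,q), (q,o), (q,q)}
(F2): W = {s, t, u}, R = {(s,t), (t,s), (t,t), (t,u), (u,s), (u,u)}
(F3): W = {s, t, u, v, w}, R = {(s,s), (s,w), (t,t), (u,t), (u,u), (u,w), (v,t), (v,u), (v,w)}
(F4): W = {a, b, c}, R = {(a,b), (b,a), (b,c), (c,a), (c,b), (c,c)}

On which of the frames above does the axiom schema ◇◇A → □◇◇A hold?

(F2)

This is the axiom for a generalized confluence (Geach) condition; its first-order frame correspondent is ∀x ∀y ∀z ((xR²y ∧ xRz) → ∃w (y = w ∧ zR²w)).
(F1): fails — nR²p, nRm but no w with p=w and mR²w.
(F2): holds.
(F3): fails — sR²s, sRw but no w* with s=w* and wR²w*.
(F4): fails — bR²b, bRa but no w with b=w and aR²w.
Valid on: (F2).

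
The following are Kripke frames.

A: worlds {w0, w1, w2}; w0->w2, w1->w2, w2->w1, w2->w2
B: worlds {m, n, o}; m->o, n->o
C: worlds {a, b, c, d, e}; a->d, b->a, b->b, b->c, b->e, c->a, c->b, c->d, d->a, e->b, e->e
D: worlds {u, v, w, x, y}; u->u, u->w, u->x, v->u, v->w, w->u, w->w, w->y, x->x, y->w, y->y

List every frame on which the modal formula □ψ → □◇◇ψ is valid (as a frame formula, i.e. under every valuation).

A, C, D

The schema corresponds to a generalized confluence (Geach) condition: ∀x ∀z (xRz → ∃w (xRw ∧ zR²w)).
A: condition met.
B: fails — mRo but no w with mRw and oR²w.
C: condition met.
D: condition met.
Valid on: A, C, D.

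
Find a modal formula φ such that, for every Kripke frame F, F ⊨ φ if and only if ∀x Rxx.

A defining formula is □s → s (the T axiom).
Suppose □s→s is valid. At any x set V(s)={w : Rxw}. Then □s holds at x, so s holds at x, i.e. Rxx.

□s → s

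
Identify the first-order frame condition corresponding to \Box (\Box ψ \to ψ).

Shift-reflexivity

Suppose □(□ψ→ψ) is valid. Take Rxy and set V(ψ)={w : Ryw}. Then at y, □ψ holds; since □(□ψ→ψ) at x, □ψ→ψ at y, so ψ at y, i.e. Ryy.
Conversely, any frame satisfying \forall x \forall y (Rxy \to Ryy) validates the schema.
So the correspondent is shift-reflexivity.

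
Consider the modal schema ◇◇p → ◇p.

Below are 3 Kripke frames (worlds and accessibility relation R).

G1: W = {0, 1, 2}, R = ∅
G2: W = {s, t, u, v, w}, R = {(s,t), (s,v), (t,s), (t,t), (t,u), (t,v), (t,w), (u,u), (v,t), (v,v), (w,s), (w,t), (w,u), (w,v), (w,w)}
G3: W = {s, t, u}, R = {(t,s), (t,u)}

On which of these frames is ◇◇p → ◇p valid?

G1, G3

This is the axiom for transitivity; its first-order frame correspondent is ∀x ∀y ∀z (Rxy ∧ Ryz → Rxz).
G1: condition met.
G2: fails — Rvt and Rts but not Rvs.
G3: condition met.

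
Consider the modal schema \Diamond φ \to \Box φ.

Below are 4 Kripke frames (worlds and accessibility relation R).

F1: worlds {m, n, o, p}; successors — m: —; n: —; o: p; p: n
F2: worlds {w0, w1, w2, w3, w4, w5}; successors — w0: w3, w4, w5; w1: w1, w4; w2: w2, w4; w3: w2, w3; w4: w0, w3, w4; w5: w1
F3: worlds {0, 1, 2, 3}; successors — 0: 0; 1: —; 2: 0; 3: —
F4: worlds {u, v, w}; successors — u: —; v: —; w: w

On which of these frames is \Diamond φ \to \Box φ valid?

F1, F3, F4

The schema corresponds to partial functionality: \forall x \forall y \forall z (Rxy \wedge Rxz \to y = z).
F1: ✓.
F2: fails — w0 sees both w3 and w4.
F3: ✓.
F4: ✓.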